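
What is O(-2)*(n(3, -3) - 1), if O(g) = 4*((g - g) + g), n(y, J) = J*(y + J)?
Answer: 8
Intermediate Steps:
n(y, J) = J*(J + y)
O(g) = 4*g (O(g) = 4*(0 + g) = 4*g)
O(-2)*(n(3, -3) - 1) = (4*(-2))*(-3*(-3 + 3) - 1) = -8*(-3*0 - 1) = -8*(0 - 1) = -8*(-1) = 8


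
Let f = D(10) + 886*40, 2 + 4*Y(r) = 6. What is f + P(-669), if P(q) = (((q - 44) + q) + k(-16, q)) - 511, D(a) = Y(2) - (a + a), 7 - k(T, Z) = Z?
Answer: 34204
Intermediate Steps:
k(T, Z) = 7 - Z
Y(r) = 1 (Y(r) = -1/2 + (1/4)*6 = -1/2 + 3/2 = 1)
D(a) = 1 - 2*a (D(a) = 1 - (a + a) = 1 - 2*a)
f = 35421 (f = (1 - 2*10) + 886*40 = (1 - 20) + 35440 = -19 + 35440 = 35421)
P(q) = -548 + q (P(q) = (((q - 44) + q) + (7 - q)) - 511 = (((-44 + q) + q) + (7 - q)) - 511 = ((-44 + 2*q) + (7 - q)) - 511 = (-37 + q) - 511 = -548 + q)
f + P(-669) = 35421 + (-548 - 669) = 35421 - 1217 = 34204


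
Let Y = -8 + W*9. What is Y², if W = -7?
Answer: 5041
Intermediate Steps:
Y = -71 (Y = -8 - 7*9 = -8 - 63 = -71)
Y² = (-71)² = 5041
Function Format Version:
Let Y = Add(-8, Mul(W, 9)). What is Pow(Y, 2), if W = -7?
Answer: 5041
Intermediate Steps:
Y = -71 (Y = Add(-8, Mul(-7, 9)) = Add(-8, -63) = -71)
Pow(Y, 2) = Pow(-71, 2) = 5041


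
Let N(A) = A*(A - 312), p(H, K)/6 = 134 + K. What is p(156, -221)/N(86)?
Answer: 261/9718 ≈ 0.026857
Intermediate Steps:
p(H, K) = 804 + 6*K (p(H, K) = 6*(134 + K) = 804 + 6*K)
N(A) = A*(-312 + A)
p(156, -221)/N(86) = (804 + 6*(-221))/((86*(-312 + 86))) = (804 - 1326)/((86*(-226))) = -522/(-19436) = -522*(-1/19436) = 261/9718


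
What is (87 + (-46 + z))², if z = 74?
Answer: 13225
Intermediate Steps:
(87 + (-46 + z))² = (87 + (-46 + 74))² = (87 + 28)² = 115² = 13225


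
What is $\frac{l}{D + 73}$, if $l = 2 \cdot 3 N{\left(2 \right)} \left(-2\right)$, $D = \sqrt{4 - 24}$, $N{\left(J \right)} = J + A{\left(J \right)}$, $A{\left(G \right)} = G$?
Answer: $- \frac{1168}{1783} + \frac{32 i \sqrt{5}}{1783} \approx -0.65508 + 0.040131 i$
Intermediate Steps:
$N{\left(J \right)} = 2 J$ ($N{\left(J \right)} = J + J = 2 J$)
$D = 2 i \sqrt{5}$ ($D = \sqrt{-20} = 2 i \sqrt{5} \approx 4.4721 i$)
$l = -48$ ($l = 2 \cdot 3 \cdot 2 \cdot 2 \left(-2\right) = 6 \cdot 4 \left(-2\right) = 24 \left(-2\right) = -48$)
$\frac{l}{D + 73} = \frac{1}{2 i \sqrt{5} + 73} \left(-48\right) = \frac{1}{73 + 2 i \sqrt{5}} \left(-48\right) = - \frac{48}{73 + 2 i \sqrt{5}}$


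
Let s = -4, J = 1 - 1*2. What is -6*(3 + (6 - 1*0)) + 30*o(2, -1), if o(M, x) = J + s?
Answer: -204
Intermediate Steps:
J = -1 (J = 1 - 2 = -1)
o(M, x) = -5 (o(M, x) = -1 - 4 = -5)
-6*(3 + (6 - 1*0)) + 30*o(2, -1) = -6*(3 + (6 - 1*0)) + 30*(-5) = -6*(3 + (6 + 0)) - 150 = -6*(3 + 6) - 150 = -6*9 - 150 = -54 - 150 = -204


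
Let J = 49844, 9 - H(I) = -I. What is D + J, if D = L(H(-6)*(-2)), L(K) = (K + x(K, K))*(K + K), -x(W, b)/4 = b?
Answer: 49628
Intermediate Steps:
H(I) = 9 + I (H(I) = 9 - (-1)*I = 9 + I)
x(W, b) = -4*b
L(K) = -6*K² (L(K) = (K - 4*K)*(K + K) = (-3*K)*(2*K) = -6*K²)
D = -216 (D = -6*4*(9 - 6)² = -6*(3*(-2))² = -6*(-6)² = -6*36 = -216)
D + J = -216 + 49844 = 49628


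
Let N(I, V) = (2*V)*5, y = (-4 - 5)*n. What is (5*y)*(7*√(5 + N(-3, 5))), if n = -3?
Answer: 945*√55 ≈ 7008.3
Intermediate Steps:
y = 27 (y = (-4 - 5)*(-3) = -9*(-3) = 27)
N(I, V) = 10*V
(5*y)*(7*√(5 + N(-3, 5))) = (5*27)*(7*√(5 + 10*5)) = 135*(7*√(5 + 50)) = 135*(7*√55) = 945*√55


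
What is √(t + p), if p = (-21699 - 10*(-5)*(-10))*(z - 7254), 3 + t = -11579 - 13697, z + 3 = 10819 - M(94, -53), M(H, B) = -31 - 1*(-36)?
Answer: I*√78987122 ≈ 8887.5*I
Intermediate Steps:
M(H, B) = 5 (M(H, B) = -31 + 36 = 5)
z = 10811 (z = -3 + (10819 - 1*5) = -3 + (10819 - 5) = -3 + 10814 = 10811)
t = -25279 (t = -3 + (-11579 - 13697) = -3 - 25276 = -25279)
p = -78961843 (p = (-21699 - 10*(-5)*(-10))*(10811 - 7254) = (-21699 + 50*(-10))*3557 = (-21699 - 500)*3557 = -22199*3557 = -78961843)
√(t + p) = √(-25279 - 78961843) = √(-78987122) = I*√78987122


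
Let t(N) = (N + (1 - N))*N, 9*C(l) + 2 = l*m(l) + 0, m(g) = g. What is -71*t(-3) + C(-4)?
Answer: 1931/9 ≈ 214.56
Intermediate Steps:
C(l) = -2/9 + l²/9 (C(l) = -2/9 + (l*l + 0)/9 = -2/9 + (l² + 0)/9 = -2/9 + l²/9)
t(N) = N (t(N) = 1*N = N)
-71*t(-3) + C(-4) = -71*(-3) + (-2/9 + (⅑)*(-4)²) = 213 + (-2/9 + (⅑)*16) = 213 + (-2/9 + 16/9) = 213 + 14/9 = 1931/9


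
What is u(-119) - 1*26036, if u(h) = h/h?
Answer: -26035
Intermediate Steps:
u(h) = 1
u(-119) - 1*26036 = 1 - 1*26036 = 1 - 26036 = -26035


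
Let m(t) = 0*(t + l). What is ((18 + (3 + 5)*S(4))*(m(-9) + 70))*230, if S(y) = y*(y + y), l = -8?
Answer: 4411400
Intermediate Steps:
S(y) = 2*y² (S(y) = y*(2*y) = 2*y²)
m(t) = 0 (m(t) = 0*(t - 8) = 0*(-8 + t) = 0)
((18 + (3 + 5)*S(4))*(m(-9) + 70))*230 = ((18 + (3 + 5)*(2*4²))*(0 + 70))*230 = ((18 + 8*(2*16))*70)*230 = ((18 + 8*32)*70)*230 = ((18 + 256)*70)*230 = (274*70)*230 = 19180*230 = 4411400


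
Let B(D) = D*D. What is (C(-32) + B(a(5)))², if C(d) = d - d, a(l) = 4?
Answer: 256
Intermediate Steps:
C(d) = 0
B(D) = D²
(C(-32) + B(a(5)))² = (0 + 4²)² = (0 + 16)² = 16² = 256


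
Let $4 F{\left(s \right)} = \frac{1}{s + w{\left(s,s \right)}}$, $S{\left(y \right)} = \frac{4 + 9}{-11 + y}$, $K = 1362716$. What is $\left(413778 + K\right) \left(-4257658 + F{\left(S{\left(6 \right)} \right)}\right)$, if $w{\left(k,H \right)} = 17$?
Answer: $- \frac{1089173355870253}{144} \approx -7.5637 \cdot 10^{12}$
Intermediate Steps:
$S{\left(y \right)} = \frac{13}{-11 + y}$
$F{\left(s \right)} = \frac{1}{4 \left(17 + s\right)}$ ($F{\left(s \right)} = \frac{1}{4 \left(s + 17\right)} = \frac{1}{4 \left(17 + s\right)}$)
$\left(413778 + K\right) \left(-4257658 + F{\left(S{\left(6 \right)} \right)}\right) = \left(413778 + 1362716\right) \left(-4257658 + \frac{1}{4 \left(17 + \frac{13}{-11 + 6}\right)}\right) = 1776494 \left(-4257658 + \frac{1}{4 \left(17 + \frac{13}{-5}\right)}\right) = 1776494 \left(-4257658 + \frac{1}{4 \left(17 + 13 \left(- \frac{1}{5}\right)\right)}\right) = 1776494 \left(-4257658 + \frac{1}{4 \left(17 - \frac{13}{5}\right)}\right) = 1776494 \left(-4257658 + \frac{1}{4 \cdot \frac{72}{5}}\right) = 1776494 \left(-4257658 + \frac{1}{4} \cdot \frac{5}{72}\right) = 1776494 \left(-4257658 + \frac{5}{288}\right) = 1776494 \left(- \frac{1226205499}{288}\right) = - \frac{1089173355870253}{144}$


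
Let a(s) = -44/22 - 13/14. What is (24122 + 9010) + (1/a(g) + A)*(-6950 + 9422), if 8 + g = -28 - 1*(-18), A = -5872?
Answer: -593815140/41 ≈ -1.4483e+7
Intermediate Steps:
g = -18 (g = -8 + (-28 - 1*(-18)) = -8 + (-28 + 18) = -8 - 10 = -18)
a(s) = -41/14 (a(s) = -44*1/22 - 13*1/14 = -2 - 13/14 = -41/14)
(24122 + 9010) + (1/a(g) + A)*(-6950 + 9422) = (24122 + 9010) + (1/(-41/14) - 5872)*(-6950 + 9422) = 33132 + (-14/41 - 5872)*2472 = 33132 - 240766/41*2472 = 33132 - 595173552/41 = -593815140/41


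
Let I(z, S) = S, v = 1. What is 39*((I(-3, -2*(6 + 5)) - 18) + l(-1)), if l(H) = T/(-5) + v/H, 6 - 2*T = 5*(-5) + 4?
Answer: -17043/10 ≈ -1704.3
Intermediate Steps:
T = 27/2 (T = 3 - (5*(-5) + 4)/2 = 3 - (-25 + 4)/2 = 3 - ½*(-21) = 3 + 21/2 = 27/2 ≈ 13.500)
l(H) = -27/10 + 1/H (l(H) = (27/2)/(-5) + 1/H = (27/2)*(-⅕) + 1/H = -27/10 + 1/H)
39*((I(-3, -2*(6 + 5)) - 18) + l(-1)) = 39*((-2*(6 + 5) - 18) + (-27/10 + 1/(-1))) = 39*((-2*11 - 18) + (-27/10 - 1)) = 39*((-22 - 18) - 37/10) = 39*(-40 - 37/10) = 39*(-437/10) = -17043/10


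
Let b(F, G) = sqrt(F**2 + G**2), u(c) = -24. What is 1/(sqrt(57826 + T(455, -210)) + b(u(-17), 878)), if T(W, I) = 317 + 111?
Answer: 1/(sqrt(58254) + 2*sqrt(192865)) ≈ 0.00089311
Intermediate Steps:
T(W, I) = 428
1/(sqrt(57826 + T(455, -210)) + b(u(-17), 878)) = 1/(sqrt(57826 + 428) + sqrt((-24)**2 + 878**2)) = 1/(sqrt(58254) + sqrt(576 + 770884)) = 1/(sqrt(58254) + sqrt(771460)) = 1/(sqrt(58254) + 2*sqrt(192865))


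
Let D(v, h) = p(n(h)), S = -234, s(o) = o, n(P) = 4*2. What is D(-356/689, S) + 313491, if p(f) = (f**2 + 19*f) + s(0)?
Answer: 313707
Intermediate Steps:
n(P) = 8
p(f) = f**2 + 19*f (p(f) = (f**2 + 19*f) + 0 = f**2 + 19*f)
D(v, h) = 216 (D(v, h) = 8*(19 + 8) = 8*27 = 216)
D(-356/689, S) + 313491 = 216 + 313491 = 313707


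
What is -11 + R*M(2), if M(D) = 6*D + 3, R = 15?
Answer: 214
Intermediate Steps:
M(D) = 3 + 6*D
-11 + R*M(2) = -11 + 15*(3 + 6*2) = -11 + 15*(3 + 12) = -11 + 15*15 = -11 + 225 = 214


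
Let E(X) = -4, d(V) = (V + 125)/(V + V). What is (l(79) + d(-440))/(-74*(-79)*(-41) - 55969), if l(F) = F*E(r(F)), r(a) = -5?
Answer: 55553/52035280 ≈ 0.0010676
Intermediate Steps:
d(V) = (125 + V)/(2*V) (d(V) = (125 + V)/((2*V)) = (125 + V)*(1/(2*V)) = (125 + V)/(2*V))
l(F) = -4*F (l(F) = F*(-4) = -4*F)
(l(79) + d(-440))/(-74*(-79)*(-41) - 55969) = (-4*79 + (1/2)*(125 - 440)/(-440))/(-74*(-79)*(-41) - 55969) = (-316 + (1/2)*(-1/440)*(-315))/(5846*(-41) - 55969) = (-316 + 63/176)/(-239686 - 55969) = -55553/176/(-295655) = -55553/176*(-1/295655) = 55553/52035280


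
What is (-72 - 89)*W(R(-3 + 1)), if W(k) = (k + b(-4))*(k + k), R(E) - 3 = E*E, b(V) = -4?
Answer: -6762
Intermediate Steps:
R(E) = 3 + E² (R(E) = 3 + E*E = 3 + E²)
W(k) = 2*k*(-4 + k) (W(k) = (k - 4)*(k + k) = (-4 + k)*(2*k) = 2*k*(-4 + k))
(-72 - 89)*W(R(-3 + 1)) = (-72 - 89)*(2*(3 + (-3 + 1)²)*(-4 + (3 + (-3 + 1)²))) = -322*(3 + (-2)²)*(-4 + (3 + (-2)²)) = -322*(3 + 4)*(-4 + (3 + 4)) = -322*7*(-4 + 7) = -322*7*3 = -161*42 = -6762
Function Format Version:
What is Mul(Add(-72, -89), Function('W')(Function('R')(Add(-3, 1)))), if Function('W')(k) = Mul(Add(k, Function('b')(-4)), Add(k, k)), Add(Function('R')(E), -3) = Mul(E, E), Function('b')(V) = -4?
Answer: -6762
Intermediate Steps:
Function('R')(E) = Add(3, Pow(E, 2)) (Function('R')(E) = Add(3, Mul(E, E)) = Add(3, Pow(E, 2)))
Function('W')(k) = Mul(2, k, Add(-4, k)) (Function('W')(k) = Mul(Add(k, -4), Add(k, k)) = Mul(Add(-4, k), Mul(2, k)) = Mul(2, k, Add(-4, k)))
Mul(Add(-72, -89), Function('W')(Function('R')(Add(-3, 1)))) = Mul(Add(-72, -89), Mul(2, Add(3, Pow(Add(-3, 1), 2)), Add(-4, Add(3, Pow(Add(-3, 1), 2))))) = Mul(-161, Mul(2, Add(3, Pow(-2, 2)), Add(-4, Add(3, Pow(-2, 2))))) = Mul(-161, Mul(2, Add(3, 4), Add(-4, Add(3, 4)))) = Mul(-161, Mul(2, 7, Add(-4, 7))) = Mul(-161, Mul(2, 7, 3)) = Mul(-161, 42) = -6762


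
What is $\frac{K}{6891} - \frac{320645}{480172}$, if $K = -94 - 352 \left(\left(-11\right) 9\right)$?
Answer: $\frac{14478332993}{3308865252} \approx 4.3756$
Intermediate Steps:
$K = 34754$ ($K = -94 - -34848 = -94 + 34848 = 34754$)
$\frac{K}{6891} - \frac{320645}{480172} = \frac{34754}{6891} - \frac{320645}{480172} = \frac{14478332993}{3308865252}$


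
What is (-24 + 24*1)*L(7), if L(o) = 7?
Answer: 0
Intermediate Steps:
(-24 + 24*1)*L(7) = (-24 + 24*1)*7 = (-24 + 24)*7 = 0*7 = 0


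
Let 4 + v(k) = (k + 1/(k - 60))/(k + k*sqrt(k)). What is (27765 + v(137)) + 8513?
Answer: 26020495693/717332 + 5275*sqrt(137)/717332 ≈ 36274.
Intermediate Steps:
v(k) = -4 + (k + 1/(-60 + k))/(k + k**(3/2)) (v(k) = -4 + (k + 1/(k - 60))/(k + k*sqrt(k)) = -4 + (k + 1/(-60 + k))/(k + k**(3/2)))
(27765 + v(137)) + 8513 = (27765 + (1 - 75076*sqrt(137) - 3*137**2 + 180*137 + 240*137**(3/2))/(137**2 + 137**(5/2) - 60*137 - 8220*sqrt(137))) + 8513 = (27765 + (1 - 75076*sqrt(137) - 3*18769 + 24660 + 240*(137*sqrt(137)))/(18769 + 18769*sqrt(137) - 8220 - 8220*sqrt(137))) + 8513 = (27765 + (1 - 75076*sqrt(137) - 56307 + 24660 + 32880*sqrt(137))/(18769 + 18769*sqrt(137) - 8220 - 8220*sqrt(137))) + 8513 = (27765 + (-31646 - 42196*sqrt(137))/(10549 + 10549*sqrt(137))) + 8513 = 36278 + (-31646 - 42196*sqrt(137))/(10549 + 10549*sqrt(137))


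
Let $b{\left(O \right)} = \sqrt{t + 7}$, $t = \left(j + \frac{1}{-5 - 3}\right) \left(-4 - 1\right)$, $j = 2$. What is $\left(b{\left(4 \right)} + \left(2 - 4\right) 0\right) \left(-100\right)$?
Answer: $- 25 i \sqrt{38} \approx - 154.11 i$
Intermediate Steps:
$t = - \frac{75}{8}$ ($t = \left(2 + \frac{1}{-5 - 3}\right) \left(-4 - 1\right) = \left(2 + \frac{1}{-8}\right) \left(-5\right) = \left(2 - \frac{1}{8}\right) \left(-5\right) = \frac{15}{8} \left(-5\right) = - \frac{75}{8} \approx -9.375$)
$b{\left(O \right)} = \frac{i \sqrt{38}}{4}$ ($b{\left(O \right)} = \sqrt{- \frac{75}{8} + 7} = \sqrt{- \frac{19}{8}} = \frac{i \sqrt{38}}{4}$)
$\left(b{\left(4 \right)} + \left(2 - 4\right) 0\right) \left(-100\right) = \left(\frac{i \sqrt{38}}{4} + \left(2 - 4\right) 0\right) \left(-100\right) = \left(\frac{i \sqrt{38}}{4} - 0\right) \left(-100\right) = \left(\frac{i \sqrt{38}}{4} + 0\right) \left(-100\right) = \frac{i \sqrt{38}}{4} \left(-100\right) = - 25 i \sqrt{38}$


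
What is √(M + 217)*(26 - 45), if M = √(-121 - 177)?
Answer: -19*√(217 + I*√298) ≈ -280.11 - 11.124*I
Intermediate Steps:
M = I*√298 (M = √(-298) = I*√298 ≈ 17.263*I)
√(M + 217)*(26 - 45) = √(I*√298 + 217)*(26 - 45) = √(217 + I*√298)*(-19) = -19*√(217 + I*√298)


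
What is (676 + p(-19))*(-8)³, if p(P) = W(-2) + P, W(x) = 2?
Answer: -337408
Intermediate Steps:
p(P) = 2 + P
(676 + p(-19))*(-8)³ = (676 + (2 - 19))*(-8)³ = (676 - 17)*(-512) = 659*(-512) = -337408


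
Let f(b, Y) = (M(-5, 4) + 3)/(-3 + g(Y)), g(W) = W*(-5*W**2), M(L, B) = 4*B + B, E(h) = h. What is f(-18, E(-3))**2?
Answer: 529/17424 ≈ 0.030360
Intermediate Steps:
M(L, B) = 5*B
g(W) = -5*W**3
f(b, Y) = 23/(-3 - 5*Y**3) (f(b, Y) = (5*4 + 3)/(-3 - 5*Y**3) = (20 + 3)/(-3 - 5*Y**3) = 23/(-3 - 5*Y**3))
f(-18, E(-3))**2 = (-23/(3 + 5*(-3)**3))**2 = (-23/(3 + 5*(-27)))**2 = (-23/(3 - 135))**2 = (-23/(-132))**2 = (-23*(-1/132))**2 = (23/132)**2 = 529/17424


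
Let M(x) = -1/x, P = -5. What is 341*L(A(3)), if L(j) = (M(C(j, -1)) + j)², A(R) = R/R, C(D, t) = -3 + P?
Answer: 27621/64 ≈ 431.58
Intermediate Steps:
C(D, t) = -8 (C(D, t) = -3 - 5 = -8)
A(R) = 1
L(j) = (⅛ + j)² (L(j) = (-1/(-8) + j)² = (-1*(-⅛) + j)² = (⅛ + j)²)
341*L(A(3)) = 341*((1 + 8*1)²/64) = 341*((1 + 8)²/64) = 341*((1/64)*9²) = 341*((1/64)*81) = 341*(81/64) = 27621/64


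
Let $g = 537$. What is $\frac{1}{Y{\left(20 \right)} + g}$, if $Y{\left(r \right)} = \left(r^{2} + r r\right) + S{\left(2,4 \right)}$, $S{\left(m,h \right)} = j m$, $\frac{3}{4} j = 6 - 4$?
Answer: $\frac{3}{4027} \approx 0.00074497$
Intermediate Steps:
$j = \frac{8}{3}$ ($j = \frac{4 \left(6 - 4\right)}{3} = \frac{4}{3} \cdot 2 = \frac{8}{3} \approx 2.6667$)
$S{\left(m,h \right)} = \frac{8 m}{3}$
$Y{\left(r \right)} = \frac{16}{3} + 2 r^{2}$ ($Y{\left(r \right)} = \left(r^{2} + r r\right) + \frac{8}{3} \cdot 2 = \left(r^{2} + r^{2}\right) + \frac{16}{3} = 2 r^{2} + \frac{16}{3} = \frac{16}{3} + 2 r^{2}$)
$\frac{1}{Y{\left(20 \right)} + g} = \frac{1}{\left(\frac{16}{3} + 2 \cdot 20^{2}\right) + 537} = \frac{1}{\left(\frac{16}{3} + 2 \cdot 400\right) + 537} = \frac{1}{\left(\frac{16}{3} + 800\right) + 537} = \frac{1}{\frac{2416}{3} + 537} = \frac{1}{\frac{4027}{3}} = \frac{3}{4027}$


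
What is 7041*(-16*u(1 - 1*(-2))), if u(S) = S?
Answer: -337968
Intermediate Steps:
7041*(-16*u(1 - 1*(-2))) = 7041*(-16*(1 - 1*(-2))) = 7041*(-16*(1 + 2)) = 7041*(-16*3) = 7041*(-48) = -337968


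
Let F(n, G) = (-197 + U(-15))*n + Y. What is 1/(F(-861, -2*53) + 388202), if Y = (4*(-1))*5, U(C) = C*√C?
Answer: 185933/104547227592 - 1435*I*√15/34849075864 ≈ 1.7785e-6 - 1.5948e-7*I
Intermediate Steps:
U(C) = C^(3/2)
Y = -20 (Y = -4*5 = -20)
F(n, G) = -20 + n*(-197 - 15*I*√15) (F(n, G) = (-197 + (-15)^(3/2))*n - 20 = (-197 - 15*I*√15)*n - 20 = n*(-197 - 15*I*√15) - 20 = -20 + n*(-197 - 15*I*√15))
1/(F(-861, -2*53) + 388202) = 1/((-20 - 197*(-861) - 15*I*(-861)*√15) + 388202) = 1/((-20 + 169617 + 12915*I*√15) + 388202) = 1/((169597 + 12915*I*√15) + 388202) = 1/(557799 + 12915*I*√15)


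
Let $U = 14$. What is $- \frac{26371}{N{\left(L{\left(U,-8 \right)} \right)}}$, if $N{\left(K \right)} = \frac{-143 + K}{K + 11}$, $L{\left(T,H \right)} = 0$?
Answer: $\frac{26371}{13} \approx 2028.5$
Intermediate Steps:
$N{\left(K \right)} = \frac{-143 + K}{11 + K}$
$- \frac{26371}{N{\left(L{\left(U,-8 \right)} \right)}} = - \frac{26371}{\frac{1}{11 + 0} \left(-143 + 0\right)} = - \frac{26371}{\frac{1}{11} \left(-143\right)} = - \frac{26371}{-13} = \left(-26371\right) \left(- \frac{1}{13}\right) = \frac{26371}{13}$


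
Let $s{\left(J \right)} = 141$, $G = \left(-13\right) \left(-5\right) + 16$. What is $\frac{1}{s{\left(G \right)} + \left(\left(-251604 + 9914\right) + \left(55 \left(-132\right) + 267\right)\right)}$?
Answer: $- \frac{1}{248542} \approx -4.0235 \cdot 10^{-6}$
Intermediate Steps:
$G = 81$ ($G = 65 + 16 = 81$)
$\frac{1}{s{\left(G \right)} + \left(\left(-251604 + 9914\right) + \left(55 \left(-132\right) + 267\right)\right)} = \frac{1}{141 + \left(\left(-251604 + 9914\right) + \left(55 \left(-132\right) + 267\right)\right)} = \frac{1}{141 + \left(-241690 + \left(-7260 + 267\right)\right)} = \frac{1}{141 - 248683} = \frac{1}{-248542} = - \frac{1}{248542}$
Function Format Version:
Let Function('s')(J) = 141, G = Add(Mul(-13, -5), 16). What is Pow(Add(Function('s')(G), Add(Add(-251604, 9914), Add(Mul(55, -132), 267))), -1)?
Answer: Rational(-1, 248542) ≈ -4.0235e-6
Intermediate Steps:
G = 81 (G = Add(65, 16) = 81)
Pow(Add(Function('s')(G), Add(Add(-251604, 9914), Add(Mul(55, -132), 267))), -1) = Pow(Add(141, Add(Add(-251604, 9914), Add(Mul(55, -132), 267))), -1) = Pow(Add(141, Add(-241690, Add(-7260, 267))), -1) = Pow(Add(141, Add(-241690, -6993)), -1) = Pow(Add(141, -248683), -1) = Pow(-248542, -1) = Rational(-1, 248542)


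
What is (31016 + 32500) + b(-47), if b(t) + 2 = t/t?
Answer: 63515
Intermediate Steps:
b(t) = -1 (b(t) = -2 + t/t = -2 + 1 = -1)
(31016 + 32500) + b(-47) = (31016 + 32500) - 1 = 63516 - 1 = 63515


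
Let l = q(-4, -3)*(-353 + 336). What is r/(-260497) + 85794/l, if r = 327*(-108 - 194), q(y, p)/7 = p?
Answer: 7461444932/30999143 ≈ 240.70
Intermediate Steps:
q(y, p) = 7*p
r = -98754 (r = 327*(-302) = -98754)
l = 357 (l = (7*(-3))*(-353 + 336) = -21*(-17) = 357)
r/(-260497) + 85794/l = -98754/(-260497) + 85794/357 = -98754*(-1/260497) + 85794*(1/357) = 98754/260497 + 28598/119 = 7461444932/30999143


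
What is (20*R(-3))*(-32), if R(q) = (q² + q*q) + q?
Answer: -9600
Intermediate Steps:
R(q) = q + 2*q² (R(q) = (q² + q²) + q = 2*q² + q = q + 2*q²)
(20*R(-3))*(-32) = (20*(-3*(1 + 2*(-3))))*(-32) = (20*(-3*(1 - 6)))*(-32) = (20*(-3*(-5)))*(-32) = (20*15)*(-32) = 300*(-32) = -9600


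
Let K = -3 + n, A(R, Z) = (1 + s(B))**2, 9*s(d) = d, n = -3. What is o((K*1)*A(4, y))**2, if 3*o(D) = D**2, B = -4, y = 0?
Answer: 6250000/4782969 ≈ 1.3067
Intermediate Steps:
s(d) = d/9
A(R, Z) = 25/81 (A(R, Z) = (1 + (1/9)*(-4))**2 = (1 - 4/9)**2 = (5/9)**2 = 25/81)
K = -6 (K = -3 - 3 = -6)
o(D) = D**2/3
o((K*1)*A(4, y))**2 = ((-6*1*(25/81))**2/3)**2 = ((-6*25/81)**2/3)**2 = ((-50/27)**2/3)**2 = ((1/3)*(2500/729))**2 = (2500/2187)**2 = 6250000/4782969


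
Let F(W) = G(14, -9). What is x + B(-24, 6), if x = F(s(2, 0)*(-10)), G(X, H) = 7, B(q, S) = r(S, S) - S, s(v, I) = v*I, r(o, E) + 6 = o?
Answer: 1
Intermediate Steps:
r(o, E) = -6 + o
s(v, I) = I*v
B(q, S) = -6 (B(q, S) = (-6 + S) - S = -6)
F(W) = 7
x = 7
x + B(-24, 6) = 7 - 6 = 1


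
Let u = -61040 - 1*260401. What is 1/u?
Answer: -1/321441 ≈ -3.1110e-6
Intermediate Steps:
u = -321441 (u = -61040 - 260401 = -321441)
1/u = 1/(-321441) = -1/321441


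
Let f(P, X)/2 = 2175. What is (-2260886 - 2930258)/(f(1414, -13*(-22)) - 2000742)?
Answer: 648893/249549 ≈ 2.6003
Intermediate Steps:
f(P, X) = 4350 (f(P, X) = 2*2175 = 4350)
(-2260886 - 2930258)/(f(1414, -13*(-22)) - 2000742) = (-2260886 - 2930258)/(4350 - 2000742) = -5191144/(-1996392) = -5191144*(-1/1996392) = 648893/249549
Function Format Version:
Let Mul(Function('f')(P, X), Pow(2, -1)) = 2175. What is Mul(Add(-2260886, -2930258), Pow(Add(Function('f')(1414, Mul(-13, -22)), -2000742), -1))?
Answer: Rational(648893, 249549) ≈ 2.6003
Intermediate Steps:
Function('f')(P, X) = 4350 (Function('f')(P, X) = Mul(2, 2175) = 4350)
Mul(Add(-2260886, -2930258), Pow(Add(Function('f')(1414, Mul(-13, -22)), -2000742), -1)) = Mul(Add(-2260886, -2930258), Pow(Add(4350, -2000742), -1)) = Mul(-5191144, Pow(-1996392, -1)) = Mul(-5191144, Rational(-1, 1996392)) = Rational(648893, 249549)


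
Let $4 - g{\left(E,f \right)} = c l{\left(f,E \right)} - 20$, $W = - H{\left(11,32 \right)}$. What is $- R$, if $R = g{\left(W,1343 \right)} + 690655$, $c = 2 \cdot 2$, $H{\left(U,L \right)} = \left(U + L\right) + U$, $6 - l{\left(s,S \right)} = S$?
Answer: $-690439$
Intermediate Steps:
$l{\left(s,S \right)} = 6 - S$
$H{\left(U,L \right)} = L + 2 U$ ($H{\left(U,L \right)} = \left(L + U\right) + U = L + 2 U$)
$c = 4$
$W = -54$ ($W = - (32 + 2 \cdot 11) = - (32 + 22) = \left(-1\right) 54 = -54$)
$g{\left(E,f \right)} = 4 E$ ($g{\left(E,f \right)} = 4 - \left(4 \left(6 - E\right) - 20\right) = 4 - \left(\left(24 - 4 E\right) - 20\right) = 4 - \left(4 - 4 E\right) = 4 + \left(-4 + 4 E\right) = 4 E$)
$R = 690439$ ($R = 4 \left(-54\right) + 690655 = -216 + 690655 = 690439$)
$- R = \left(-1\right) 690439 = -690439$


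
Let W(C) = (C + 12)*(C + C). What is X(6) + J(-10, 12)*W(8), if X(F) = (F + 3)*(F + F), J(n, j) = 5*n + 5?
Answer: -14292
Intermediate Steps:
J(n, j) = 5 + 5*n
X(F) = 2*F*(3 + F) (X(F) = (3 + F)*(2*F) = 2*F*(3 + F))
W(C) = 2*C*(12 + C) (W(C) = (12 + C)*(2*C) = 2*C*(12 + C))
X(6) + J(-10, 12)*W(8) = 2*6*(3 + 6) + (5 + 5*(-10))*(2*8*(12 + 8)) = 2*6*9 + (5 - 50)*(2*8*20) = 108 - 45*320 = 108 - 14400 = -14292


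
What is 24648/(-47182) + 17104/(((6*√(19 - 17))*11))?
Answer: -12324/23591 + 4276*√2/33 ≈ 182.73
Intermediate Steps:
24648/(-47182) + 17104/(((6*√(19 - 17))*11)) = 24648*(-1/47182) + 17104/(((6*√2)*11)) = -12324/23591 + 17104/((66*√2)) = -12324/23591 + 17104*(√2/132) = -12324/23591 + 4276*√2/33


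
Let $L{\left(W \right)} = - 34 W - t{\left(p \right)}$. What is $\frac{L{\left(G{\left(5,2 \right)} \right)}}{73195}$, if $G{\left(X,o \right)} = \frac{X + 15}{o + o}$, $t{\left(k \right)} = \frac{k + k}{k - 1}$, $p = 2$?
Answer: $- \frac{174}{73195} \approx -0.0023772$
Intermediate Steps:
$t{\left(k \right)} = \frac{2 k}{-1 + k}$
$G{\left(X,o \right)} = \frac{15 + X}{2 o}$
$L{\left(W \right)} = -4 - 34 W$ ($L{\left(W \right)} = - 34 W - 2 \cdot 2 \frac{1}{-1 + 2} = - 34 W - 2 \cdot 2 \cdot 1^{-1} = - 34 W - 2 \cdot 2 \cdot 1 = - 34 W - 4 = -4 - 34 W$)
$\frac{L{\left(G{\left(5,2 \right)} \right)}}{73195} = \frac{-4 - 34 \frac{15 + 5}{2 \cdot 2}}{73195} = \left(-4 - 34 \cdot \frac{1}{2} \cdot \frac{1}{2} \cdot 20\right) \frac{1}{73195} = \left(-4 - 170\right) \frac{1}{73195} = \left(-174\right) \frac{1}{73195} = - \frac{174}{73195}$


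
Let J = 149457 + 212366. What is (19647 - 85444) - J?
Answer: -427620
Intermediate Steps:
J = 361823
(19647 - 85444) - J = (19647 - 85444) - 1*361823 = -65797 - 361823 = -427620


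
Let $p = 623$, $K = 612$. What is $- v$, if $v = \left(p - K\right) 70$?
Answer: $-770$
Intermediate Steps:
$v = 770$ ($v = \left(623 - 612\right) 70 = 11 \cdot 70 = 770$)
$- v = \left(-1\right) 770 = -770$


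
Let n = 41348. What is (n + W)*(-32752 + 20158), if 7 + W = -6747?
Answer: -435676836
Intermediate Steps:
W = -6754 (W = -7 - 6747 = -6754)
(n + W)*(-32752 + 20158) = (41348 - 6754)*(-32752 + 20158) = 34594*(-12594) = -435676836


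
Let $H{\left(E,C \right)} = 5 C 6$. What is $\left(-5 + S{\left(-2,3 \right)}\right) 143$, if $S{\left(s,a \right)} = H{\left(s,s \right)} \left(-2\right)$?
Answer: $16445$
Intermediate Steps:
$H{\left(E,C \right)} = 30 C$
$S{\left(s,a \right)} = - 60 s$ ($S{\left(s,a \right)} = 30 s \left(-2\right) = - 60 s$)
$\left(-5 + S{\left(-2,3 \right)}\right) 143 = \left(-5 - -120\right) 143 = \left(-5 + 120\right) 143 = 115 \cdot 143 = 16445$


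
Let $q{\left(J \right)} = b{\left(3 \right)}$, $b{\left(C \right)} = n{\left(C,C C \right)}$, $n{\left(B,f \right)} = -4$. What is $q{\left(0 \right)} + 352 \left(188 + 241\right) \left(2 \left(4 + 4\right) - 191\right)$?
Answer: $-26426404$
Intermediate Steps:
$b{\left(C \right)} = -4$
$q{\left(J \right)} = -4$
$q{\left(0 \right)} + 352 \left(188 + 241\right) \left(2 \left(4 + 4\right) - 191\right) = -4 + 352 \left(188 + 241\right) \left(2 \left(4 + 4\right) - 191\right) = -4 + 352 \cdot 429 \left(2 \cdot 8 - 191\right) = -4 + 352 \cdot 429 \left(16 - 191\right) = -4 + 352 \cdot 429 \left(-175\right) = -4 + 352 \left(-75075\right) = -4 - 26426400 = -26426404$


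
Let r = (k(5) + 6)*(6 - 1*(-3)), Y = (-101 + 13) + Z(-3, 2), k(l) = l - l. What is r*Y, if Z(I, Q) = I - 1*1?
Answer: -4968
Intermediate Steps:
Z(I, Q) = -1 + I (Z(I, Q) = I - 1 = -1 + I)
k(l) = 0
Y = -92 (Y = (-101 + 13) + (-1 - 3) = -88 - 4 = -92)
r = 54 (r = (0 + 6)*(6 - 1*(-3)) = 6*(6 + 3) = 6*9 = 54)
r*Y = 54*(-92) = -4968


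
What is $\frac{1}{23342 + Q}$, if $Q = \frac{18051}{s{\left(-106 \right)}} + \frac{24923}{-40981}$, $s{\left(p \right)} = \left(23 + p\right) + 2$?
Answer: $\frac{1106487}{25580363956} \approx 4.3255 \cdot 10^{-5}$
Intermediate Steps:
$s{\left(p \right)} = 25 + p$
$Q = - \frac{247255598}{1106487}$ ($Q = \frac{18051}{25 - 106} + \frac{24923}{-40981} = \frac{18051}{-81} + 24923 \left(- \frac{1}{40981}\right) = 18051 \left(- \frac{1}{81}\right) - \frac{24923}{40981} = - \frac{6017}{27} - \frac{24923}{40981} = - \frac{247255598}{1106487} \approx -223.46$)
$\frac{1}{23342 + Q} = \frac{1}{23342 - \frac{247255598}{1106487}} = \frac{1}{\frac{25580363956}{1106487}} = \frac{1106487}{25580363956}$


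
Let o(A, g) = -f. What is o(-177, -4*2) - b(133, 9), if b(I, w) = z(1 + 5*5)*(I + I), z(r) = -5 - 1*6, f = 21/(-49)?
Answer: 20485/7 ≈ 2926.4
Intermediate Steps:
f = -3/7 (f = 21*(-1/49) = -3/7 ≈ -0.42857)
o(A, g) = 3/7 (o(A, g) = -1*(-3/7) = 3/7)
z(r) = -11 (z(r) = -5 - 6 = -11)
b(I, w) = -22*I (b(I, w) = -11*(I + I) = -22*I)
o(-177, -4*2) - b(133, 9) = 3/7 - (-22)*133 = 3/7 - 1*(-2926) = 3/7 + 2926 = 20485/7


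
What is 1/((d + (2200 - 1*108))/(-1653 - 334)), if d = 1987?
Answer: -1987/4079 ≈ -0.48713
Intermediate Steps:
1/((d + (2200 - 1*108))/(-1653 - 334)) = 1/((1987 + (2200 - 1*108))/(-1653 - 334)) = 1/((1987 + (2200 - 108))/(-1987)) = 1/((1987 + 2092)*(-1/1987)) = 1/(4079*(-1/1987)) = 1/(-4079/1987) = -1987/4079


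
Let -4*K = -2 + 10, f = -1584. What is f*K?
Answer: 3168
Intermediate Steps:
K = -2 (K = -(-2 + 10)/4 = -1/4*8 = -2)
f*K = -1584*(-2) = 3168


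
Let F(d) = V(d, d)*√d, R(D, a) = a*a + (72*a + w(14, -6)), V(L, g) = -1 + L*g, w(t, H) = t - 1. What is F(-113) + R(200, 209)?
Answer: 58742 + 12768*I*√113 ≈ 58742.0 + 1.3573e+5*I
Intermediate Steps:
w(t, H) = -1 + t
R(D, a) = 13 + a² + 72*a (R(D, a) = a*a + (72*a + (-1 + 14)) = a² + (72*a + 13) = a² + (13 + 72*a) = 13 + a² + 72*a)
F(d) = √d*(-1 + d²) (F(d) = (-1 + d*d)*√d = (-1 + d²)*√d = √d*(-1 + d²))
F(-113) + R(200, 209) = √(-113)*(-1 + (-113)²) + (13 + 209² + 72*209) = (I*√113)*(-1 + 12769) + (13 + 43681 + 15048) = (I*√113)*12768 + 58742 = 12768*I*√113 + 58742 = 58742 + 12768*I*√113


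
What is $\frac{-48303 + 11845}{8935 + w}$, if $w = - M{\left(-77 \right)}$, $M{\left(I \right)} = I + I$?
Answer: $- \frac{36458}{9089} \approx -4.0112$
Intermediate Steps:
$M{\left(I \right)} = 2 I$
$w = 154$ ($w = - 2 \left(-77\right) = \left(-1\right) \left(-154\right) = 154$)
$\frac{-48303 + 11845}{8935 + w} = \frac{-48303 + 11845}{8935 + 154} = - \frac{36458}{9089}$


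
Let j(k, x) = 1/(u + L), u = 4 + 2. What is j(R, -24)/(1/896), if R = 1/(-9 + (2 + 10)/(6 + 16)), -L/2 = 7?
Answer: -112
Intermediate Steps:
L = -14 (L = -2*7 = -14)
u = 6
R = -11/93 (R = 1/(-9 + 12/22) = 1/(-9 + 12*(1/22)) = 1/(-9 + 6/11) = 1/(-93/11) = -11/93 ≈ -0.11828)
j(k, x) = -⅛ (j(k, x) = 1/(6 - 14) = 1/(-8) = -⅛)
j(R, -24)/(1/896) = -1/(8*(1/896)) = -1/(8*1/896) = -⅛*896 = -112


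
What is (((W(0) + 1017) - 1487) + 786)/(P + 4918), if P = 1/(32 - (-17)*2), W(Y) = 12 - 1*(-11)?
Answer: 22374/324589 ≈ 0.068930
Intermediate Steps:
W(Y) = 23 (W(Y) = 12 + 11 = 23)
P = 1/66 (P = 1/(32 - 17*(-2)) = 1/(32 + 34) = 1/66 ≈ 0.015152)
(((W(0) + 1017) - 1487) + 786)/(P + 4918) = (((23 + 1017) - 1487) + 786)/(1/66 + 4918) = ((1040 - 1487) + 786)/(324589/66) = (-447 + 786)*(66/324589) = 339*(66/324589) = 22374/324589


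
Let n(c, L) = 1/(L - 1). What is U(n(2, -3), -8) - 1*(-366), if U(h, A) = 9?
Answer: 375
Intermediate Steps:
n(c, L) = 1/(-1 + L)
U(n(2, -3), -8) - 1*(-366) = 9 - 1*(-366) = 9 + 366 = 375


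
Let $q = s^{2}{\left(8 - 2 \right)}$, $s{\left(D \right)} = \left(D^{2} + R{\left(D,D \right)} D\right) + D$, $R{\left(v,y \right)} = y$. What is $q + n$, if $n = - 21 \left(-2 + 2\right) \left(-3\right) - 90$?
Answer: $5994$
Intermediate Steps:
$s{\left(D \right)} = D + 2 D^{2}$ ($s{\left(D \right)} = \left(D^{2} + D D\right) + D = \left(D^{2} + D^{2}\right) + D = 2 D^{2} + D = D + 2 D^{2}$)
$q = 6084$ ($q = \left(\left(8 - 2\right) \left(1 + 2 \left(8 - 2\right)\right)\right)^{2} = \left(6 \left(1 + 2 \cdot 6\right)\right)^{2} = \left(6 \left(1 + 12\right)\right)^{2} = \left(6 \cdot 13\right)^{2} = 78^{2} = 6084$)
$n = -90$ ($n = - 21 \cdot 0 \left(-3\right) - 90 = \left(-21\right) 0 - 90 = 0 - 90 = -90$)
$q + n = 6084 - 90 = 5994$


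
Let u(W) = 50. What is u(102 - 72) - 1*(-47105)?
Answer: 47155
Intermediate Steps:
u(102 - 72) - 1*(-47105) = 50 - 1*(-47105) = 50 + 47105 = 47155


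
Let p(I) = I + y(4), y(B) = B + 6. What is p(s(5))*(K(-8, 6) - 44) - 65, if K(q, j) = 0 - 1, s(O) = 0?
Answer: -515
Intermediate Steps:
y(B) = 6 + B
K(q, j) = -1
p(I) = 10 + I (p(I) = I + (6 + 4) = I + 10 = 10 + I)
p(s(5))*(K(-8, 6) - 44) - 65 = (10 + 0)*(-1 - 44) - 65 = 10*(-45) - 65 = -450 - 65 = -515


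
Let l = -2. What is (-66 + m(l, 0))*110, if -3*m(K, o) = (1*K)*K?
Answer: -22220/3 ≈ -7406.7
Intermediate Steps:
m(K, o) = -K**2/3 (m(K, o) = -1*K*K/3 = -K*K/3 = -K**2/3)
(-66 + m(l, 0))*110 = (-66 - 1/3*(-2)**2)*110 = (-66 - 1/3*4)*110 = (-66 - 4/3)*110 = -202/3*110 = -22220/3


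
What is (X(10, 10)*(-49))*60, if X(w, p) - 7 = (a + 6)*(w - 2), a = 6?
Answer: -302820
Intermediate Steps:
X(w, p) = -17 + 12*w (X(w, p) = 7 + (6 + 6)*(w - 2) = 7 + 12*(-2 + w) = 7 + (-24 + 12*w) = -17 + 12*w)
(X(10, 10)*(-49))*60 = ((-17 + 12*10)*(-49))*60 = ((-17 + 120)*(-49))*60 = (103*(-49))*60 = -5047*60 = -302820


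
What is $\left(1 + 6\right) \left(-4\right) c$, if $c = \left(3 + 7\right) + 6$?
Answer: $-448$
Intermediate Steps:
$c = 16$ ($c = 10 + 6 = 16$)
$\left(1 + 6\right) \left(-4\right) c = \left(1 + 6\right) \left(-4\right) 16 = 7 \left(-4\right) 16 = \left(-28\right) 16 = -448$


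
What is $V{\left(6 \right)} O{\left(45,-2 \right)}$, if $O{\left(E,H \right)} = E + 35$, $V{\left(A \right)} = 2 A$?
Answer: $960$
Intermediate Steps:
$O{\left(E,H \right)} = 35 + E$
$V{\left(6 \right)} O{\left(45,-2 \right)} = 2 \cdot 6 \left(35 + 45\right) = 12 \cdot 80 = 960$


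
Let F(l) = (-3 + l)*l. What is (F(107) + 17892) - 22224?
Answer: 6796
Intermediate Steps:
F(l) = l*(-3 + l)
(F(107) + 17892) - 22224 = (107*(-3 + 107) + 17892) - 22224 = (107*104 + 17892) - 22224 = (11128 + 17892) - 22224 = 29020 - 22224 = 6796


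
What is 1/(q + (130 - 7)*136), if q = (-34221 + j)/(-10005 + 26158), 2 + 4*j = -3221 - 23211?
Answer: 32306/540333109 ≈ 5.9789e-5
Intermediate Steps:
j = -13217/2 (j = -1/2 + (-3221 - 23211)/4 = -1/2 + (1/4)*(-26432) = -1/2 - 6608 = -13217/2 ≈ -6608.5)
q = -81659/32306 (q = (-34221 - 13217/2)/(-10005 + 26158) = -81659/2/16153 = -81659/2*1/16153 = -81659/32306 ≈ -2.5277)
1/(q + (130 - 7)*136) = 1/(-81659/32306 + (130 - 7)*136) = 1/(-81659/32306 + 123*136) = 1/(-81659/32306 + 16728) = 1/(540333109/32306) = 32306/540333109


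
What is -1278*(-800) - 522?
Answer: 1021878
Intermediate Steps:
-1278*(-800) - 522 = 1022400 - 522 = 1021878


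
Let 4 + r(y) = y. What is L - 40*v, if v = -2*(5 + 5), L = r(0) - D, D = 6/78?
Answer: 10347/13 ≈ 795.92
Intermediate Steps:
r(y) = -4 + y
D = 1/13 (D = 6*(1/78) = 1/13 ≈ 0.076923)
L = -53/13 (L = (-4 + 0) - 1*1/13 = -4 - 1/13 = -53/13 ≈ -4.0769)
v = -20 (v = -2*10 = -20)
L - 40*v = -53/13 - 40*(-20) = -53/13 + 800 = 10347/13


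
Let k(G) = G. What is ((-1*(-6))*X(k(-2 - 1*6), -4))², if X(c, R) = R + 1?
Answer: 324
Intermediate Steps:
X(c, R) = 1 + R
((-1*(-6))*X(k(-2 - 1*6), -4))² = ((-1*(-6))*(1 - 4))² = (6*(-3))² = (-18)² = 324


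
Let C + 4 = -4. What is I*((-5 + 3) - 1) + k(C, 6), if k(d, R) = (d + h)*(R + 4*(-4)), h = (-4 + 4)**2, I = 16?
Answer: 32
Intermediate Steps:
C = -8 (C = -4 - 4 = -8)
h = 0 (h = 0**2 = 0)
k(d, R) = d*(-16 + R) (k(d, R) = (d + 0)*(R + 4*(-4)) = d*(R - 16) = d*(-16 + R))
I*((-5 + 3) - 1) + k(C, 6) = 16*((-5 + 3) - 1) - 8*(-16 + 6) = 16*(-2 - 1) - 8*(-10) = 16*(-3) + 80 = -48 + 80 = 32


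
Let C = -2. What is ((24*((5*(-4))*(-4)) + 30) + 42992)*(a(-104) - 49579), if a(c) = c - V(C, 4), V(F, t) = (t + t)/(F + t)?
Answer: -2233033154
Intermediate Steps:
V(F, t) = 2*t/(F + t) (V(F, t) = (2*t)/(F + t) = 2*t/(F + t))
a(c) = -4 + c (a(c) = c - 2*4/(-2 + 4) = c - 2*4/2 = c - 1*4 = c - 4 = -4 + c)
((24*((5*(-4))*(-4)) + 30) + 42992)*(a(-104) - 49579) = ((24*((5*(-4))*(-4)) + 30) + 42992)*((-4 - 104) - 49579) = ((24*(-20*(-4)) + 30) + 42992)*(-108 - 49579) = ((24*80 + 30) + 42992)*(-49687) = ((1920 + 30) + 42992)*(-49687) = (1950 + 42992)*(-49687) = 44942*(-49687) = -2233033154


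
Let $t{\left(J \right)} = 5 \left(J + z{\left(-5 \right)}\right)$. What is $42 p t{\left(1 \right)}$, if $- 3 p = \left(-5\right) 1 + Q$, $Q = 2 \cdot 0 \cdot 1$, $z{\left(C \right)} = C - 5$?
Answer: $-3150$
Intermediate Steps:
$z{\left(C \right)} = -5 + C$ ($z{\left(C \right)} = C - 5 = -5 + C$)
$t{\left(J \right)} = -50 + 5 J$ ($t{\left(J \right)} = 5 \left(J - 10\right) = 5 \left(-10 + J\right) = -50 + 5 J$)
$Q = 0$ ($Q = 0 \cdot 1 = 0$)
$p = \frac{5}{3}$ ($p = - \frac{\left(-5\right) 1 + 0}{3} = - \frac{-5 + 0}{3} = \left(- \frac{1}{3}\right) \left(-5\right) = \frac{5}{3} \approx 1.6667$)
$42 p t{\left(1 \right)} = 42 \cdot \frac{5}{3} \left(-50 + 5 \cdot 1\right) = 70 \left(-50 + 5\right) = 70 \left(-45\right) = -3150$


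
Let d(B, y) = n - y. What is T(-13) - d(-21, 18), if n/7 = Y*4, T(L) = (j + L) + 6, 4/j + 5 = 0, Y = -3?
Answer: 471/5 ≈ 94.200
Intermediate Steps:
j = -⅘ (j = 4/(-5 + 0) = 4/(-5) = 4*(-⅕) = -⅘ ≈ -0.80000)
T(L) = 26/5 + L (T(L) = (-⅘ + L) + 6 = 26/5 + L)
n = -84 (n = 7*(-3*4) = 7*(-12) = -84)
d(B, y) = -84 - y
T(-13) - d(-21, 18) = (26/5 - 13) - (-84 - 1*18) = -39/5 - (-84 - 18) = -39/5 - 1*(-102) = -39/5 + 102 = 471/5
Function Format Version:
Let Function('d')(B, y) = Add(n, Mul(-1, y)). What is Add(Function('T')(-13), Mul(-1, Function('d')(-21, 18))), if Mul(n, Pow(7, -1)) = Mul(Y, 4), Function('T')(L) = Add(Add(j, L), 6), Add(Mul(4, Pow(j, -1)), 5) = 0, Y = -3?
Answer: Rational(471, 5) ≈ 94.200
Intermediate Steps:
j = Rational(-4, 5) (j = Mul(4, Pow(Add(-5, 0), -1)) = Mul(4, Pow(-5, -1)) = Mul(4, Rational(-1, 5)) = Rational(-4, 5) ≈ -0.80000)
Function('T')(L) = Add(Rational(26, 5), L) (Function('T')(L) = Add(Add(Rational(-4, 5), L), 6) = Add(Rational(26, 5), L))
n = -84 (n = Mul(7, Mul(-3, 4)) = Mul(7, -12) = -84)
Function('d')(B, y) = Add(-84, Mul(-1, y))
Add(Function('T')(-13), Mul(-1, Function('d')(-21, 18))) = Add(Add(Rational(26, 5), -13), Mul(-1, Add(-84, Mul(-1, 18)))) = Add(Rational(-39, 5), Mul(-1, Add(-84, -18))) = Add(Rational(-39, 5), Mul(-1, -102)) = Add(Rational(-39, 5), 102) = Rational(471, 5)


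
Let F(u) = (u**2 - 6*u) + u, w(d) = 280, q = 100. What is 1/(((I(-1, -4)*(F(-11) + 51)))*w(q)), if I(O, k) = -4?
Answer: -1/254240 ≈ -3.9333e-6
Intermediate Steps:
F(u) = u**2 - 5*u
1/(((I(-1, -4)*(F(-11) + 51)))*w(q)) = 1/(-4*(-11*(-5 - 11) + 51)*280) = (1/280)/(-4*(-11*(-16) + 51)) = (1/280)/(-4*(176 + 51)) = (1/280)/(-4*227) = (1/280)/(-908) = -1/908*1/280 = -1/254240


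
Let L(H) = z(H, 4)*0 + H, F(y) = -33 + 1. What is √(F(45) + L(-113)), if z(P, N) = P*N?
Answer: I*√145 ≈ 12.042*I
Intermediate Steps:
F(y) = -32
z(P, N) = N*P
L(H) = H (L(H) = (4*H)*0 + H = 0 + H = H)
√(F(45) + L(-113)) = √(-32 - 113) = √(-145) = I*√145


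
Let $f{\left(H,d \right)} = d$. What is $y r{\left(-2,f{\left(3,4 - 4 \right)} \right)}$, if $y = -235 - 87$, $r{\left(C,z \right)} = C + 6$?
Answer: $-1288$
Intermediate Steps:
$r{\left(C,z \right)} = 6 + C$
$y = -322$ ($y = -235 - 87 = -322$)
$y r{\left(-2,f{\left(3,4 - 4 \right)} \right)} = - 322 \left(6 - 2\right) = \left(-322\right) 4 = -1288$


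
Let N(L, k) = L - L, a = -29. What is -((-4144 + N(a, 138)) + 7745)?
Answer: -3601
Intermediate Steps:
N(L, k) = 0
-((-4144 + N(a, 138)) + 7745) = -((-4144 + 0) + 7745) = -(-4144 + 7745) = -1*3601 = -3601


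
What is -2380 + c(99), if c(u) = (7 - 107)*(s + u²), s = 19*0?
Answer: -982480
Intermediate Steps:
s = 0
c(u) = -100*u² (c(u) = (7 - 107)*(0 + u²) = -100*u²)
-2380 + c(99) = -2380 - 100*99² = -2380 - 100*9801 = -2380 - 980100 = -982480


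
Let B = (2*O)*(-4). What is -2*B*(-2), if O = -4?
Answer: 128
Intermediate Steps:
B = 32 (B = (2*(-4))*(-4) = -8*(-4) = 32)
-2*B*(-2) = -2*32*(-2) = -64*(-2) = 128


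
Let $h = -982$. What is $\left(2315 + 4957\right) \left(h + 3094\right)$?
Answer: $15358464$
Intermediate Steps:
$\left(2315 + 4957\right) \left(h + 3094\right) = \left(2315 + 4957\right) \left(-982 + 3094\right) = 7272 \cdot 2112 = 15358464$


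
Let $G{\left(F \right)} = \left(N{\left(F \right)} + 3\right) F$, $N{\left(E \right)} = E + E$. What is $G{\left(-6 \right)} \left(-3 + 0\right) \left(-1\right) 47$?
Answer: $7614$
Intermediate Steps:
$N{\left(E \right)} = 2 E$
$G{\left(F \right)} = F \left(3 + 2 F\right)$ ($G{\left(F \right)} = \left(2 F + 3\right) F = \left(3 + 2 F\right) F = F \left(3 + 2 F\right)$)
$G{\left(-6 \right)} \left(-3 + 0\right) \left(-1\right) 47 = - 6 \left(3 + 2 \left(-6\right)\right) \left(-3 + 0\right) \left(-1\right) 47 = - 6 \left(3 - 12\right) \left(\left(-3\right) \left(-1\right)\right) 47 = \left(-6\right) \left(-9\right) 3 \cdot 47 = 54 \cdot 3 \cdot 47 = 162 \cdot 47 = 7614$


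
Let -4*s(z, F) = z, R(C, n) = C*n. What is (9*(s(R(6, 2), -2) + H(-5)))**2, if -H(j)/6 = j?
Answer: 59049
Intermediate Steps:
s(z, F) = -z/4
H(j) = -6*j
(9*(s(R(6, 2), -2) + H(-5)))**2 = (9*(-3*2/2 - 6*(-5)))**2 = (9*(-1/4*12 + 30))**2 = (9*(-3 + 30))**2 = (9*27)**2 = 243**2 = 59049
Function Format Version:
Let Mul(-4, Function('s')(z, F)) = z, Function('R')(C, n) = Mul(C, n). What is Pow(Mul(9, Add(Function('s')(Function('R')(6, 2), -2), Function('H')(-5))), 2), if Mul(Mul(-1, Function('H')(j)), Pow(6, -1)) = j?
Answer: 59049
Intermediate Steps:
Function('s')(z, F) = Mul(Rational(-1, 4), z)
Function('H')(j) = Mul(-6, j)
Pow(Mul(9, Add(Function('s')(Function('R')(6, 2), -2), Function('H')(-5))), 2) = Pow(Mul(9, Add(Mul(Rational(-1, 4), Mul(6, 2)), Mul(-6, -5))), 2) = Pow(Mul(9, Add(Mul(Rational(-1, 4), 12), 30)), 2) = Pow(Mul(9, Add(-3, 30)), 2) = Pow(Mul(9, 27), 2) = Pow(243, 2) = 59049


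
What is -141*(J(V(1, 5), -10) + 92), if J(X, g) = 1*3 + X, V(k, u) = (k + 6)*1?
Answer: -14382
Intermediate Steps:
V(k, u) = 6 + k (V(k, u) = (6 + k)*1 = 6 + k)
J(X, g) = 3 + X
-141*(J(V(1, 5), -10) + 92) = -141*((3 + (6 + 1)) + 92) = -141*((3 + 7) + 92) = -141*(10 + 92) = -141*102 = -14382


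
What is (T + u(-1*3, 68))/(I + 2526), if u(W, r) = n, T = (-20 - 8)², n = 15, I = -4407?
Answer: -799/1881 ≈ -0.42477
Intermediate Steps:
T = 784 (T = (-28)² = 784)
u(W, r) = 15
(T + u(-1*3, 68))/(I + 2526) = (784 + 15)/(-4407 + 2526) = 799/(-1881) = 799*(-1/1881) = -799/1881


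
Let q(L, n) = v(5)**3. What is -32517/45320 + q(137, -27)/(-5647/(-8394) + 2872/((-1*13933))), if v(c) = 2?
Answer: 40628177518209/2473206801560 ≈ 16.427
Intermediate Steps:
q(L, n) = 8 (q(L, n) = 2**3 = 8)
-32517/45320 + q(137, -27)/(-5647/(-8394) + 2872/((-1*13933))) = -32517/45320 + 8/(-5647/(-8394) + 2872/((-1*13933))) = -32517*1/45320 + 8/(-5647*(-1/8394) + 2872/(-13933)) = -32517/45320 + 8/(5647/8394 + 2872*(-1/13933)) = -32517/45320 + 8/(5647/8394 - 2872/13933) = -32517/45320 + 8/(54572083/116953602) = -32517/45320 + 8*(116953602/54572083) = -32517/45320 + 935628816/54572083 = 40628177518209/2473206801560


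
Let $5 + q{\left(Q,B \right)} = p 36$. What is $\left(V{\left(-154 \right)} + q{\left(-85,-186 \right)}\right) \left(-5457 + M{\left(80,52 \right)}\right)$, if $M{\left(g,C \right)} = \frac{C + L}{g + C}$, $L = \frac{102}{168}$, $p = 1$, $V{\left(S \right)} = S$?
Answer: $\frac{826871559}{1232} \approx 6.7116 \cdot 10^{5}$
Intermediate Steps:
$L = \frac{17}{28}$ ($L = 102 \cdot \frac{1}{168} = \frac{17}{28} \approx 0.60714$)
$M{\left(g,C \right)} = \frac{\frac{17}{28} + C}{C + g}$ ($M{\left(g,C \right)} = \frac{C + \frac{17}{28}}{g + C} = \frac{\frac{17}{28} + C}{C + g}$)
$q{\left(Q,B \right)} = 31$ ($q{\left(Q,B \right)} = -5 + 1 \cdot 36 = -5 + 36 = 31$)
$\left(V{\left(-154 \right)} + q{\left(-85,-186 \right)}\right) \left(-5457 + M{\left(80,52 \right)}\right) = \left(-154 + 31\right) \left(-5457 + \frac{\frac{17}{28} + 52}{52 + 80}\right) = - 123 \left(-5457 + \frac{1}{132} \cdot \frac{1473}{28}\right) = - 123 \left(-5457 + \frac{491}{1232}\right) = \left(-123\right) \left(- \frac{6722533}{1232}\right) = \frac{826871559}{1232}$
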